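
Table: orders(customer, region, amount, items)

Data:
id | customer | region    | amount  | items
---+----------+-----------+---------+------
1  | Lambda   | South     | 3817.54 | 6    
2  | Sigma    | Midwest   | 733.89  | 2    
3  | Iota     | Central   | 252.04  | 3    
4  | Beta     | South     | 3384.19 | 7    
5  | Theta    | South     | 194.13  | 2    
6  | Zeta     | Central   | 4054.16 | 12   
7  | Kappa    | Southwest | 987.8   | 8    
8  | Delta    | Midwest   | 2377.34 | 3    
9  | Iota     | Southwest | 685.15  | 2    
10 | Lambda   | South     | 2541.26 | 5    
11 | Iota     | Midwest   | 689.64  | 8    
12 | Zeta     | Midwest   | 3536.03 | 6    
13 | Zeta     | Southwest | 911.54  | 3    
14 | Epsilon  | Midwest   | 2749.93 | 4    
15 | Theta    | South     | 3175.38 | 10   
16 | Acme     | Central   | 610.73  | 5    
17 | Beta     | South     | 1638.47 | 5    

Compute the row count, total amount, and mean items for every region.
SELECT region,
       COUNT(*) as cnt,
       SUM(amount) as total_amount,
       AVG(items) as avg_items
FROM orders
GROUP BY region

Result:
  Central: 3 records, 4916.93 total amount, 6.67 avg items
  Midwest: 5 records, 10086.83 total amount, 4.60 avg items
  South: 6 records, 14750.97 total amount, 5.83 avg items
  Southwest: 3 records, 2584.49 total amount, 4.33 avg items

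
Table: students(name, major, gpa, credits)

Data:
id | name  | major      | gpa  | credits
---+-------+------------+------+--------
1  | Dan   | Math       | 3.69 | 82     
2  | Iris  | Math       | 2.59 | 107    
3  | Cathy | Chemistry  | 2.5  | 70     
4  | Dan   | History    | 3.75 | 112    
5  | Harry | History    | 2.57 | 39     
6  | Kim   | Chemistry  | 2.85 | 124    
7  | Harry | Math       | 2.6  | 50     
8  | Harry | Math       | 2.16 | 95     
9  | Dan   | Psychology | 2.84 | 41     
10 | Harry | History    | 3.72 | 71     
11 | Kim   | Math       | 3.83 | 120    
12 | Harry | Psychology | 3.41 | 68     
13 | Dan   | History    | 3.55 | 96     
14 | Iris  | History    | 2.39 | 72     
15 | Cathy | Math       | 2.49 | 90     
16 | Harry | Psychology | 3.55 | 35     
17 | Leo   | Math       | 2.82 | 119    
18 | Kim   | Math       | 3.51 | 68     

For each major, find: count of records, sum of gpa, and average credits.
SELECT major,
       COUNT(*) as cnt,
       SUM(gpa) as total_gpa,
       AVG(credits) as avg_credits
FROM students
GROUP BY major

Result:
  Chemistry: 2 records, 5.35 total gpa, 97.00 avg credits
  History: 5 records, 15.98 total gpa, 78.00 avg credits
  Math: 8 records, 23.69 total gpa, 91.38 avg credits
  Psychology: 3 records, 9.80 total gpa, 48.00 avg credits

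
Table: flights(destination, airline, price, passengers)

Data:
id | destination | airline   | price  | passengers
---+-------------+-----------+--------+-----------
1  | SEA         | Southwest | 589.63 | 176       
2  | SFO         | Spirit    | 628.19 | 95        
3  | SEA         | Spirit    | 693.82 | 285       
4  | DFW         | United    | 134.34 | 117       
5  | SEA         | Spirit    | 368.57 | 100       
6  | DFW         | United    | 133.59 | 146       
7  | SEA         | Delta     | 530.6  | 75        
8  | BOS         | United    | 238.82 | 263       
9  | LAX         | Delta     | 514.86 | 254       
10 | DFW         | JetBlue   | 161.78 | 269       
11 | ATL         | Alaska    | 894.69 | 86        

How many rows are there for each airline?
SELECT airline, COUNT(*) as count
FROM flights
GROUP BY airline

Result:
  Alaska: 1
  Delta: 2
  JetBlue: 1
  Southwest: 1
  Spirit: 3
  United: 3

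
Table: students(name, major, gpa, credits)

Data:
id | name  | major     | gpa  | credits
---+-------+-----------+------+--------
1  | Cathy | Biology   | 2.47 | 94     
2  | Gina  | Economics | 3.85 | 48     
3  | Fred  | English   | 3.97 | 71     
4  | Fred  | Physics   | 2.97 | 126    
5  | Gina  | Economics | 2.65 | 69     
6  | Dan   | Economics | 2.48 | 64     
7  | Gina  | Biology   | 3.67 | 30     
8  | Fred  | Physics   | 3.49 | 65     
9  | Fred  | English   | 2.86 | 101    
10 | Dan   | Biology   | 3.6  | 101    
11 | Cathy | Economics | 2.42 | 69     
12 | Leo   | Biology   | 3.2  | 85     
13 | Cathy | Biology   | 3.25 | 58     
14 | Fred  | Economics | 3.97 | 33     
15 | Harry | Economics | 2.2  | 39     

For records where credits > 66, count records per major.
SELECT major, COUNT(*)
FROM students
WHERE credits > 66
GROUP BY major

Note: WHERE filters rows before grouping.

Result:
  Biology: 3
  Economics: 2
  English: 2
  Physics: 1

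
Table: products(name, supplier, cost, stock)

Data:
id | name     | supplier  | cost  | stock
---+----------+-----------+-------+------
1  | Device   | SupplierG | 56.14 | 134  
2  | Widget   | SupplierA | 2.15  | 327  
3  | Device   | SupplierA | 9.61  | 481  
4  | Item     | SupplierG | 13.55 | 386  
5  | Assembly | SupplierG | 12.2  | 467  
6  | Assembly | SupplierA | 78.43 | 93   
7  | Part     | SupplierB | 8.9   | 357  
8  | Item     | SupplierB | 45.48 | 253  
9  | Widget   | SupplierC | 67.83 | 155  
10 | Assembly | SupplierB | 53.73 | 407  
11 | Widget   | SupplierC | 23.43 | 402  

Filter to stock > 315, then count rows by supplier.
SELECT supplier, COUNT(*)
FROM products
WHERE stock > 315
GROUP BY supplier

Note: WHERE filters rows before grouping.

Result:
  SupplierA: 2
  SupplierB: 2
  SupplierC: 1
  SupplierG: 2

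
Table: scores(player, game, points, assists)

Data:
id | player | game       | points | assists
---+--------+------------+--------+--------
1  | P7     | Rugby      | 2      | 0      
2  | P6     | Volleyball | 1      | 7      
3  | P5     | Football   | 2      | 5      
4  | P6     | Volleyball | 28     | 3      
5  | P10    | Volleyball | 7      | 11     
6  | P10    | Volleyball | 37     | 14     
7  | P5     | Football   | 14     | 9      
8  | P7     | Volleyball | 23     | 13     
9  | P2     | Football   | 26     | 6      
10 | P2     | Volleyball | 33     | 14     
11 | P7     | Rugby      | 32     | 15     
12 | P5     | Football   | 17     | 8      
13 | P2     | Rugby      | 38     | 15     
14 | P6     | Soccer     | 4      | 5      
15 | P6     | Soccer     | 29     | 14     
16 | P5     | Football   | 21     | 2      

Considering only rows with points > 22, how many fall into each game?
SELECT game, COUNT(*)
FROM scores
WHERE points > 22
GROUP BY game

Note: WHERE filters rows before grouping.

Result:
  Football: 1
  Rugby: 2
  Soccer: 1
  Volleyball: 4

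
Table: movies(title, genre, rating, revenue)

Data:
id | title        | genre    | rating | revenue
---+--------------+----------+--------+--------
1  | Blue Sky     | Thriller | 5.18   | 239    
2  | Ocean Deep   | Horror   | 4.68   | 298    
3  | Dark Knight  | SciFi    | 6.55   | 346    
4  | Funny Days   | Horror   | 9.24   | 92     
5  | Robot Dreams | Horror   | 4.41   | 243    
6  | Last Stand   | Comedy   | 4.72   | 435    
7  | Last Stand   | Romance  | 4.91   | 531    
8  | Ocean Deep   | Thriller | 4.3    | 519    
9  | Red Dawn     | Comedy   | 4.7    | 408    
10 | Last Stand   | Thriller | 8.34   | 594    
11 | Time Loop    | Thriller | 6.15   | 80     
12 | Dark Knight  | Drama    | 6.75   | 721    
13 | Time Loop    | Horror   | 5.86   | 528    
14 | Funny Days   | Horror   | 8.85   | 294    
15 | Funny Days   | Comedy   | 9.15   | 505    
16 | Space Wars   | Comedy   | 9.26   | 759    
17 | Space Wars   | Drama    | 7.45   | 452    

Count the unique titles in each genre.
SELECT genre, COUNT(DISTINCT title)
FROM movies
GROUP BY genre

Result:
  Comedy: 4 distinct
  Drama: 2 distinct
  Horror: 4 distinct
  Romance: 1 distinct
  SciFi: 1 distinct
  Thriller: 4 distinct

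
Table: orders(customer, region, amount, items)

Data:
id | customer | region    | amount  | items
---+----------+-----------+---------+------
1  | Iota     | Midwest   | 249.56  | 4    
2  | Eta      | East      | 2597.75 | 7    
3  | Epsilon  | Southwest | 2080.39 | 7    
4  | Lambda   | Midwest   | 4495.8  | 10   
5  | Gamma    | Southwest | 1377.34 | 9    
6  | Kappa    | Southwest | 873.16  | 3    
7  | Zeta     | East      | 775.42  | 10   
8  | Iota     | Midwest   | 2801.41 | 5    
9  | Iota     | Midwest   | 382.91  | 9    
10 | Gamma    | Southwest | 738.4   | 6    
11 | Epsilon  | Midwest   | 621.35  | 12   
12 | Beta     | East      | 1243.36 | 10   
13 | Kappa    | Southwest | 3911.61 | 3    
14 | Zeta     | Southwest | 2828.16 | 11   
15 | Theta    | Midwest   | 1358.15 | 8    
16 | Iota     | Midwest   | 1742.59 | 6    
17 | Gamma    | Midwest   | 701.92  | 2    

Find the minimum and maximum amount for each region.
SELECT region, MIN(amount), MAX(amount)
FROM orders
GROUP BY region

Result:
  East: min=775.42, max=2597.75
  Midwest: min=249.56, max=4495.80
  Southwest: min=738.40, max=3911.61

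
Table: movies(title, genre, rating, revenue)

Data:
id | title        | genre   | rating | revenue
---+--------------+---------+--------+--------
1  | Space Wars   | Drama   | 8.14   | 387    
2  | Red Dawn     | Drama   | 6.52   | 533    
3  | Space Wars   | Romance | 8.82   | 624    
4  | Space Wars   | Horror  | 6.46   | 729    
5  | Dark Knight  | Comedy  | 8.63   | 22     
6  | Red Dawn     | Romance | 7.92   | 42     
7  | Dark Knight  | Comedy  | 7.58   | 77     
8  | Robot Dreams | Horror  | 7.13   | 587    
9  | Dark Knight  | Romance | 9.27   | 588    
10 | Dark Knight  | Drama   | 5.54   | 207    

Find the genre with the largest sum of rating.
SELECT genre, SUM(rating) as val
FROM movies
GROUP BY genre
ORDER BY val DESC
LIMIT 1

Result: Romance with sum(rating) = 26.01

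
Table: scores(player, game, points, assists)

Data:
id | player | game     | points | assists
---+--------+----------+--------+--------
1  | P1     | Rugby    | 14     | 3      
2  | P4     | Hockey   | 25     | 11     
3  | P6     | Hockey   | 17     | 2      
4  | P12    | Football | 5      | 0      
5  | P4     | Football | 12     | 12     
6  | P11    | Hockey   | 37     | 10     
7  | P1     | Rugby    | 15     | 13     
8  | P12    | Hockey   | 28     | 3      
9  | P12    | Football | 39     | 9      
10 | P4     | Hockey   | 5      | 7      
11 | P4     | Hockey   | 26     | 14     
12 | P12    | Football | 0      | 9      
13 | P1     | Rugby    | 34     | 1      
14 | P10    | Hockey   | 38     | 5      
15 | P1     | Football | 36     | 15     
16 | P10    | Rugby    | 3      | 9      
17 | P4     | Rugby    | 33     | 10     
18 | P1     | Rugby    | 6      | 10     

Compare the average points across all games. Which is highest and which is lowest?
SELECT game, AVG(points)
FROM scores
GROUP BY game
ORDER BY AVG(points)

All groups:
  Rugby: 17.50
  Football: 18.40
  Hockey: 25.14

Highest: Hockey (25.14)
Lowest: Rugby (17.50)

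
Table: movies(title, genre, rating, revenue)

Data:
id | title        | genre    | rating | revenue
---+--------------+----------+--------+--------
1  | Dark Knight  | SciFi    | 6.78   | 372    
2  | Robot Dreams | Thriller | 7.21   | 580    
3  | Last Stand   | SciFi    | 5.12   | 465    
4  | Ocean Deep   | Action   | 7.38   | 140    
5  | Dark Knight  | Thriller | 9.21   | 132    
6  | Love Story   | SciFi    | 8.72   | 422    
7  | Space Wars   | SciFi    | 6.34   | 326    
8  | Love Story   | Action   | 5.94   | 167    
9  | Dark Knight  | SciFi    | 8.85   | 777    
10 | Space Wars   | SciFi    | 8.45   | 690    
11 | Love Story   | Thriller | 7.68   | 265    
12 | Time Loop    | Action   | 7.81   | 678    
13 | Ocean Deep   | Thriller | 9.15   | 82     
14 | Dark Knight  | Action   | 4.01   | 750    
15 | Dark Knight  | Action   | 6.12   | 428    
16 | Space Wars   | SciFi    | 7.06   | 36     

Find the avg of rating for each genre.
SELECT genre, AVG(rating) as result
FROM movies
GROUP BY genre

Result:
  Action: 6.25
  SciFi: 7.33
  Thriller: 8.31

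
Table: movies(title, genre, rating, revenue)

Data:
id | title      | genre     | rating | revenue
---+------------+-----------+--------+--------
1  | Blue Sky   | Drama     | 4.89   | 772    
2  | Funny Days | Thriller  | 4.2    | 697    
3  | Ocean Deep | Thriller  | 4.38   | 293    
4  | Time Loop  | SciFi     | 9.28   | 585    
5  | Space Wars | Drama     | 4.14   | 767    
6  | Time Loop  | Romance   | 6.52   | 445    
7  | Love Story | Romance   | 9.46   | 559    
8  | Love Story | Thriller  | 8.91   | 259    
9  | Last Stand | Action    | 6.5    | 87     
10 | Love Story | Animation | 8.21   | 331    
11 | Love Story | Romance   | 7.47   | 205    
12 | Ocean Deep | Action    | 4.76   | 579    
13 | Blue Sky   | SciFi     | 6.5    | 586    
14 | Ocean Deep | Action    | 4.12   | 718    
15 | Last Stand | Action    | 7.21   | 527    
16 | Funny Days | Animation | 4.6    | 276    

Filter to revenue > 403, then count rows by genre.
SELECT genre, COUNT(*)
FROM movies
WHERE revenue > 403
GROUP BY genre

Note: WHERE filters rows before grouping.

Result:
  Action: 3
  Drama: 2
  Romance: 2
  SciFi: 2
  Thriller: 1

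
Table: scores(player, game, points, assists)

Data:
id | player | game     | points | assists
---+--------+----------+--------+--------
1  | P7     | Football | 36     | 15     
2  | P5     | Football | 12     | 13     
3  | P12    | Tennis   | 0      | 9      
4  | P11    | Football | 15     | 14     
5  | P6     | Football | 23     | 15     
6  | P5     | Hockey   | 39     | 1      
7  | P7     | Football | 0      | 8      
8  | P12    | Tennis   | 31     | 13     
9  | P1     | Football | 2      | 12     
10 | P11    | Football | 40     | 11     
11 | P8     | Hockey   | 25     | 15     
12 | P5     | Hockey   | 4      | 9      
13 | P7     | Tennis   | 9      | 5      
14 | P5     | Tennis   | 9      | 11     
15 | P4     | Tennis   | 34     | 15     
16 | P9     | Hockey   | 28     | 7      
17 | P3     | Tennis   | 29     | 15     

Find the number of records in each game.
SELECT game, COUNT(*) as count
FROM scores
GROUP BY game

Result:
  Football: 7
  Hockey: 4
  Tennis: 6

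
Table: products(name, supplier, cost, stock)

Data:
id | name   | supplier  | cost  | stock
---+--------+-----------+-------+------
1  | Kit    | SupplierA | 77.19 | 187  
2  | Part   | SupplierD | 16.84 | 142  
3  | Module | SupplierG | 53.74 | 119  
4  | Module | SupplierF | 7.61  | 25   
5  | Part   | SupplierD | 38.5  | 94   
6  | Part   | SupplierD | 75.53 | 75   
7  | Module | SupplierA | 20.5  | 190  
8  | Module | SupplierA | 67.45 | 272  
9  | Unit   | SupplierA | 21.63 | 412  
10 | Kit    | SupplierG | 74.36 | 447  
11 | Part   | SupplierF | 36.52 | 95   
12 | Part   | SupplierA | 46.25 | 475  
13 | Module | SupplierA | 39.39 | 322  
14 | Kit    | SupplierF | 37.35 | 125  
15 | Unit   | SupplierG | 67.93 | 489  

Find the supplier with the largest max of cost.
SELECT supplier, MAX(cost) as val
FROM products
GROUP BY supplier
ORDER BY val DESC
LIMIT 1

Result: SupplierA with max(cost) = 77.19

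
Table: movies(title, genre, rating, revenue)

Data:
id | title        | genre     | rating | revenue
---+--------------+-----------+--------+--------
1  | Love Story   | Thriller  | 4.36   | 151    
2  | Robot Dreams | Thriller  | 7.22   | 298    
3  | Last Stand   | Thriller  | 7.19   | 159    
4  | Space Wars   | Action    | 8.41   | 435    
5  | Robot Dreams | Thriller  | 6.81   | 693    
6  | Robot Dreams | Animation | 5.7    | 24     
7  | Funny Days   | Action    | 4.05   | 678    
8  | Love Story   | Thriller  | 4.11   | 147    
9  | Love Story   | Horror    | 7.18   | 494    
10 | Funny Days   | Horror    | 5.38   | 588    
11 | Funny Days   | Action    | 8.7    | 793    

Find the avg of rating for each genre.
SELECT genre, AVG(rating) as result
FROM movies
GROUP BY genre

Result:
  Action: 7.05
  Animation: 5.70
  Horror: 6.28
  Thriller: 5.94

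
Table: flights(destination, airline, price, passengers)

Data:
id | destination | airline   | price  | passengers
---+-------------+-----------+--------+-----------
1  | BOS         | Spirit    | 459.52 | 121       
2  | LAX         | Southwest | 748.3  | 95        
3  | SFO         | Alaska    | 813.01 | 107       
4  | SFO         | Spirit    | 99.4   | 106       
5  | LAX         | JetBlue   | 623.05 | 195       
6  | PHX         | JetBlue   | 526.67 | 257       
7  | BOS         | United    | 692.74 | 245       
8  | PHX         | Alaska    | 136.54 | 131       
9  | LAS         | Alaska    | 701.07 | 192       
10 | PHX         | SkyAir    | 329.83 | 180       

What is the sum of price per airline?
SELECT airline, SUM(price) as result
FROM flights
GROUP BY airline

Result:
  Alaska: 1650.62
  JetBlue: 1149.72
  SkyAir: 329.83
  Southwest: 748.30
  Spirit: 558.92
  United: 692.74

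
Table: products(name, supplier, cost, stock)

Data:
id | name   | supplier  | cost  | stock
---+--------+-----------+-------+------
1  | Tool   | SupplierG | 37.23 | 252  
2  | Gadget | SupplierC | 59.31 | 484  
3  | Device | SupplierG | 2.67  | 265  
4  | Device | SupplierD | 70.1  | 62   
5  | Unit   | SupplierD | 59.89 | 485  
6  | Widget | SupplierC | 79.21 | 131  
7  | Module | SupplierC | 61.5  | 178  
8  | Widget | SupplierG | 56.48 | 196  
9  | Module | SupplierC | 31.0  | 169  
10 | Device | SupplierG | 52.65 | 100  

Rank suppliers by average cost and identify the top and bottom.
SELECT supplier, AVG(cost)
FROM products
GROUP BY supplier
ORDER BY AVG(cost)

All groups:
  SupplierG: 37.26
  SupplierC: 57.76
  SupplierD: 65.00

Highest: SupplierD (65.00)
Lowest: SupplierG (37.26)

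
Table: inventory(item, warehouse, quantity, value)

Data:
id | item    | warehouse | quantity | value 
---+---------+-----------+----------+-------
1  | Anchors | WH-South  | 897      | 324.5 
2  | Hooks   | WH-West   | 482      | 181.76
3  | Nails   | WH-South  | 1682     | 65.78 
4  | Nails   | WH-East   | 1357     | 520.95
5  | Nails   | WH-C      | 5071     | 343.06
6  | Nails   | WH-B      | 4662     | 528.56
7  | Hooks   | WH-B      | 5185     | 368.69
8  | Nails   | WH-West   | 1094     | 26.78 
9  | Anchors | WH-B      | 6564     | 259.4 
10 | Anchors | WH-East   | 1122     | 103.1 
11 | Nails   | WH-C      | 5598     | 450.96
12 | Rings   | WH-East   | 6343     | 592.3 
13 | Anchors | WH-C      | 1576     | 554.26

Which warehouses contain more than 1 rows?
SELECT warehouse, COUNT(*) as cnt
FROM inventory
GROUP BY warehouse
HAVING COUNT(*) > 1

Result:
  WH-B: 3
  WH-C: 3
  WH-East: 3
  WH-South: 2
  WH-West: 2

Note: HAVING filters groups after aggregation, WHERE filters rows before.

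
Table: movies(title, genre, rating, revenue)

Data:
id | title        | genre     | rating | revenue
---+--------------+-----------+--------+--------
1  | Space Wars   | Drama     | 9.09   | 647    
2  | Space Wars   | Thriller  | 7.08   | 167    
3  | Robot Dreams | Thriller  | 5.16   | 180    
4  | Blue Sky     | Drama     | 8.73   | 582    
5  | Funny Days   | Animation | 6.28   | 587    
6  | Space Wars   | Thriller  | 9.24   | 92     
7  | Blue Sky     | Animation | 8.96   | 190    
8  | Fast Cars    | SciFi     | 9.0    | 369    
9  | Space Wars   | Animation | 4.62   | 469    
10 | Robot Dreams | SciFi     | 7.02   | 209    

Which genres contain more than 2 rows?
SELECT genre, COUNT(*) as cnt
FROM movies
GROUP BY genre
HAVING COUNT(*) > 2

Result:
  Animation: 3
  Thriller: 3

Note: HAVING filters groups after aggregation, WHERE filters rows before.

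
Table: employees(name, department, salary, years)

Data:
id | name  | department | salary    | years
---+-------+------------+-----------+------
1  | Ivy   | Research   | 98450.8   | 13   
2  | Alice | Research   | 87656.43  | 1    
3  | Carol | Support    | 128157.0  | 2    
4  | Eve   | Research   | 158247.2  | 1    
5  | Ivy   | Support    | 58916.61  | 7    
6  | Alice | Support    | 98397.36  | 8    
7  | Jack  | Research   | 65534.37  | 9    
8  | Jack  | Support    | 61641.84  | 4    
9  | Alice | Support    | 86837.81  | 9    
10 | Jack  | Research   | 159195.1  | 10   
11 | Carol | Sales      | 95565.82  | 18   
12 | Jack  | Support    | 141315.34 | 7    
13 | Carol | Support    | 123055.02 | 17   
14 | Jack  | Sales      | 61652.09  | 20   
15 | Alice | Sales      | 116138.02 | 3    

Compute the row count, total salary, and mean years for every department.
SELECT department,
       COUNT(*) as cnt,
       SUM(salary) as total_salary,
       AVG(years) as avg_years
FROM employees
GROUP BY department

Result:
  Research: 5 records, 569083.90 total salary, 6.80 avg years
  Sales: 3 records, 273355.93 total salary, 13.67 avg years
  Support: 7 records, 698320.98 total salary, 7.71 avg years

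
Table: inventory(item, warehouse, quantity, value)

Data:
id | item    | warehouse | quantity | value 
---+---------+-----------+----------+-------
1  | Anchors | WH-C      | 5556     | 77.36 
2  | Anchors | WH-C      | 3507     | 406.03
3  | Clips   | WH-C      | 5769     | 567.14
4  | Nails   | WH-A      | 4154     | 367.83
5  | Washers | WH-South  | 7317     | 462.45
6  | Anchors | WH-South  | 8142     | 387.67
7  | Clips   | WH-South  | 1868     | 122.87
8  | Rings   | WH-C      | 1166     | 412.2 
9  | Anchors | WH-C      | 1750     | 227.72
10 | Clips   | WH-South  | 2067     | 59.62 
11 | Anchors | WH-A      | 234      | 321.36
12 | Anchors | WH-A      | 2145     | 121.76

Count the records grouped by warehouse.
SELECT warehouse, COUNT(*) as count
FROM inventory
GROUP BY warehouse

Result:
  WH-A: 3
  WH-C: 5
  WH-South: 4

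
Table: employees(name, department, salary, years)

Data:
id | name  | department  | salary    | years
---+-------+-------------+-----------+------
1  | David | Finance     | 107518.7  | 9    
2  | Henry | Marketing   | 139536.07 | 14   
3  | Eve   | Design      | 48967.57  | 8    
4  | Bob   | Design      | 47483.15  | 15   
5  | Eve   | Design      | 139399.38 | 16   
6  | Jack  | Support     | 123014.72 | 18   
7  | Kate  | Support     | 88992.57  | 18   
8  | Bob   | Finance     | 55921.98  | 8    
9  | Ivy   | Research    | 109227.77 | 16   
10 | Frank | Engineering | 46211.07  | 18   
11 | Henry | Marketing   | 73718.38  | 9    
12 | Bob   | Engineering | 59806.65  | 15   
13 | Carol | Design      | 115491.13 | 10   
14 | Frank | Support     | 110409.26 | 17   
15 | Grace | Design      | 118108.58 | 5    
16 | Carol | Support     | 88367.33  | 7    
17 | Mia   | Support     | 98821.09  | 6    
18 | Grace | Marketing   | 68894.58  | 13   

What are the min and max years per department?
SELECT department, MIN(years), MAX(years)
FROM employees
GROUP BY department

Result:
  Design: min=5, max=16
  Engineering: min=15, max=18
  Finance: min=8, max=9
  Marketing: min=9, max=14
  Research: min=16, max=16
  Support: min=6, max=18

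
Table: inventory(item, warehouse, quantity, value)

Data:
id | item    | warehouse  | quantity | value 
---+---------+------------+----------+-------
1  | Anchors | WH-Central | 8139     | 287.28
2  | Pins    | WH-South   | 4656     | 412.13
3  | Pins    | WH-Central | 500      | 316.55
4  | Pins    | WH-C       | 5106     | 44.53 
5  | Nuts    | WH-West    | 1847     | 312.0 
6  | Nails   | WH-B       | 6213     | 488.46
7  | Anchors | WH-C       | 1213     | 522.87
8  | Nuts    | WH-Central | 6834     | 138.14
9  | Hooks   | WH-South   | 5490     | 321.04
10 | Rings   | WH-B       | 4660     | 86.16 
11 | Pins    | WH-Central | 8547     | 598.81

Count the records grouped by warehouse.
SELECT warehouse, COUNT(*) as count
FROM inventory
GROUP BY warehouse

Result:
  WH-B: 2
  WH-C: 2
  WH-Central: 4
  WH-South: 2
  WH-West: 1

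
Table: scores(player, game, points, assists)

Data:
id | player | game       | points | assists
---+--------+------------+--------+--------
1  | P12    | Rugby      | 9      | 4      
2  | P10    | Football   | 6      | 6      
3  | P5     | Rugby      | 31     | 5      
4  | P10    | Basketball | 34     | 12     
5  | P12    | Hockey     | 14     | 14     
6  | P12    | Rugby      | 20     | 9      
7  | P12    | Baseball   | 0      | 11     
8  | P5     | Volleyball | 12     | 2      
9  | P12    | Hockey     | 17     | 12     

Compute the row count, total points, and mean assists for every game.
SELECT game,
       COUNT(*) as cnt,
       SUM(points) as total_points,
       AVG(assists) as avg_assists
FROM scores
GROUP BY game

Result:
  Baseball: 1 records, 0 total points, 11.00 avg assists
  Basketball: 1 records, 34 total points, 12.00 avg assists
  Football: 1 records, 6 total points, 6.00 avg assists
  Hockey: 2 records, 31 total points, 13.00 avg assists
  Rugby: 3 records, 60 total points, 6.00 avg assists
  Volleyball: 1 records, 12 total points, 2.00 avg assists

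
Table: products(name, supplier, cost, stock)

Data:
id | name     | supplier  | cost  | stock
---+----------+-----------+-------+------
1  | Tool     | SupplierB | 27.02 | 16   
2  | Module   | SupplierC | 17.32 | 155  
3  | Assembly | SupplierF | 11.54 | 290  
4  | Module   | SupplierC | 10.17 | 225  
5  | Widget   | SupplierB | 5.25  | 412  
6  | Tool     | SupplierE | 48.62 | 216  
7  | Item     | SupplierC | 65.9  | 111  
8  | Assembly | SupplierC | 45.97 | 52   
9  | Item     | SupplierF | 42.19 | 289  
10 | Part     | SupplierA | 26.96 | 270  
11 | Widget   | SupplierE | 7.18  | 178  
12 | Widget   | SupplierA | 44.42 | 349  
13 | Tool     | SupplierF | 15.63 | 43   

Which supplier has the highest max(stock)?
SELECT supplier, MAX(stock) as val
FROM products
GROUP BY supplier
ORDER BY val DESC
LIMIT 1

Result: SupplierB with max(stock) = 412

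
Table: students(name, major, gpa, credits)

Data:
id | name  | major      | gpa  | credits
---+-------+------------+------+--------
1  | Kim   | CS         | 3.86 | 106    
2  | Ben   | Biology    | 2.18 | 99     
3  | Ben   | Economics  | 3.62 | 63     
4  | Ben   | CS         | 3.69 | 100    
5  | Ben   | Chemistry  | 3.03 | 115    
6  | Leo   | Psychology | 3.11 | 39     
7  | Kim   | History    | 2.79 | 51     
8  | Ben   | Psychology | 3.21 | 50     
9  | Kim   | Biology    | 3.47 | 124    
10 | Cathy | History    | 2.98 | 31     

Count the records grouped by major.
SELECT major, COUNT(*) as count
FROM students
GROUP BY major

Result:
  Biology: 2
  CS: 2
  Chemistry: 1
  Economics: 1
  History: 2
  Psychology: 2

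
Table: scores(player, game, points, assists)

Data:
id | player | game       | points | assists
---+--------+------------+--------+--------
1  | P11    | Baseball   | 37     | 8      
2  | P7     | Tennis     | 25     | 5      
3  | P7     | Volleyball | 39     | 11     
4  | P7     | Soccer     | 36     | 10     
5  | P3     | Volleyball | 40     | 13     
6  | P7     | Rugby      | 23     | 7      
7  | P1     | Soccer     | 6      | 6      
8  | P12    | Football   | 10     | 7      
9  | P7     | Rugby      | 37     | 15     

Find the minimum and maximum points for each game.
SELECT game, MIN(points), MAX(points)
FROM scores
GROUP BY game

Result:
  Baseball: min=37, max=37
  Football: min=10, max=10
  Rugby: min=23, max=37
  Soccer: min=6, max=36
  Tennis: min=25, max=25
  Volleyball: min=39, max=40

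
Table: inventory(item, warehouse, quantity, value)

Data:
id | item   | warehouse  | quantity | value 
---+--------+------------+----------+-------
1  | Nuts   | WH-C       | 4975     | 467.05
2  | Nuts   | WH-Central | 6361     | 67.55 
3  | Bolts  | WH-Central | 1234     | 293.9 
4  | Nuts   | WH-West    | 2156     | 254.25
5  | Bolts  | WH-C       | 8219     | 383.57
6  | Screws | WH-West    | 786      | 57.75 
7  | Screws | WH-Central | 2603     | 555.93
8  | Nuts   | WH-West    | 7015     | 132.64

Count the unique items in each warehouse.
SELECT warehouse, COUNT(DISTINCT item)
FROM inventory
GROUP BY warehouse

Result:
  WH-C: 2 distinct
  WH-Central: 3 distinct
  WH-West: 2 distinct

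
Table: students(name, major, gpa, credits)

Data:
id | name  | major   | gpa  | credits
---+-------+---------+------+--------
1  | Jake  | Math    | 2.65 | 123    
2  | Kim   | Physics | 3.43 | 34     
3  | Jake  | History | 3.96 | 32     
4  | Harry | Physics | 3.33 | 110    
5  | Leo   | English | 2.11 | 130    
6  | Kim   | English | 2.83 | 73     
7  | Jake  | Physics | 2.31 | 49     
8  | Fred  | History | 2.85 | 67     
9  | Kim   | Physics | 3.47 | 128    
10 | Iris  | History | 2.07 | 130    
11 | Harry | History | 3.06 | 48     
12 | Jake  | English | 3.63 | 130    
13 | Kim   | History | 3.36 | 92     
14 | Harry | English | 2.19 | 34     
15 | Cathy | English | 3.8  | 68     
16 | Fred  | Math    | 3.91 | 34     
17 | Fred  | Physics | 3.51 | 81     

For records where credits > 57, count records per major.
SELECT major, COUNT(*)
FROM students
WHERE credits > 57
GROUP BY major

Note: WHERE filters rows before grouping.

Result:
  English: 4
  History: 3
  Math: 1
  Physics: 3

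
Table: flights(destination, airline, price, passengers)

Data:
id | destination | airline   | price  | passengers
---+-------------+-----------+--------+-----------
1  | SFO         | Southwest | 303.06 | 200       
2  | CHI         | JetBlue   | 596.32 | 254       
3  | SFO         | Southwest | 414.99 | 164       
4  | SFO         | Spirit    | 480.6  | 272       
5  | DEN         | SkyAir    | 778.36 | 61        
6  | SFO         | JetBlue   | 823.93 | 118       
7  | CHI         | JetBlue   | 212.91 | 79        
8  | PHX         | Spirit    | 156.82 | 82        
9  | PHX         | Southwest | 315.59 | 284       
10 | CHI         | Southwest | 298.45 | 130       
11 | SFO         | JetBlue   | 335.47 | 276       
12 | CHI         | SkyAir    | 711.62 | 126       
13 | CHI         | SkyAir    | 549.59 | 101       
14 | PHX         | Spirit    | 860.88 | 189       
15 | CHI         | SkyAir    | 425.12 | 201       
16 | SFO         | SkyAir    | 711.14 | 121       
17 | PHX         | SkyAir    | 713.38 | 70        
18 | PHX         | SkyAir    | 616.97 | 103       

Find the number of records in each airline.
SELECT airline, COUNT(*) as count
FROM flights
GROUP BY airline

Result:
  JetBlue: 4
  SkyAir: 7
  Southwest: 4
  Spirit: 3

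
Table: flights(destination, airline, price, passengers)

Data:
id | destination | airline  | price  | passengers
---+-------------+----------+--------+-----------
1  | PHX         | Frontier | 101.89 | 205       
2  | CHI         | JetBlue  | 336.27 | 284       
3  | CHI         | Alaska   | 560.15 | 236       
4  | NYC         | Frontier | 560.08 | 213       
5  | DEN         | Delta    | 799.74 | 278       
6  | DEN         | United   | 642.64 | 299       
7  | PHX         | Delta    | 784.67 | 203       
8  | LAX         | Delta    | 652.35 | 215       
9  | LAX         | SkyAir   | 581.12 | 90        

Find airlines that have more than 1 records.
SELECT airline, COUNT(*) as cnt
FROM flights
GROUP BY airline
HAVING COUNT(*) > 1

Result:
  Delta: 3
  Frontier: 2

Note: HAVING filters groups after aggregation, WHERE filters rows before.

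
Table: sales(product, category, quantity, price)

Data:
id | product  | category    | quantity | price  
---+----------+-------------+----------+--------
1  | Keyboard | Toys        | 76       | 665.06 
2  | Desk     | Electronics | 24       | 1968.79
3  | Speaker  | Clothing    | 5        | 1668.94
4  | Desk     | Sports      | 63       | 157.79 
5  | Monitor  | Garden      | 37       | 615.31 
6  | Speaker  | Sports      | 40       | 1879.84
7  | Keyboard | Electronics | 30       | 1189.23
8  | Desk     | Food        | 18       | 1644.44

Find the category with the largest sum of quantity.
SELECT category, SUM(quantity) as val
FROM sales
GROUP BY category
ORDER BY val DESC
LIMIT 1

Result: Sports with sum(quantity) = 103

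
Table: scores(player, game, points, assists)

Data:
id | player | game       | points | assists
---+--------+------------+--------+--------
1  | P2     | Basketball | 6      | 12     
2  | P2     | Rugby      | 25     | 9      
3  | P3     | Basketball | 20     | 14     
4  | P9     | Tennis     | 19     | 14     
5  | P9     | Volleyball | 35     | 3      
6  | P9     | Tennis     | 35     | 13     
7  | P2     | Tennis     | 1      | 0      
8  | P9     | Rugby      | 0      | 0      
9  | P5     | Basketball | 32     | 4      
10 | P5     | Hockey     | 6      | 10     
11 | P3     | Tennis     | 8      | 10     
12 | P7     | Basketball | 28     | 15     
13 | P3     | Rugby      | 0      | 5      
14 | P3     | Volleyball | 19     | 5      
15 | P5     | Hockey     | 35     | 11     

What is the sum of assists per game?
SELECT game, SUM(assists) as result
FROM scores
GROUP BY game

Result:
  Basketball: 45
  Hockey: 21
  Rugby: 14
  Tennis: 37
  Volleyball: 8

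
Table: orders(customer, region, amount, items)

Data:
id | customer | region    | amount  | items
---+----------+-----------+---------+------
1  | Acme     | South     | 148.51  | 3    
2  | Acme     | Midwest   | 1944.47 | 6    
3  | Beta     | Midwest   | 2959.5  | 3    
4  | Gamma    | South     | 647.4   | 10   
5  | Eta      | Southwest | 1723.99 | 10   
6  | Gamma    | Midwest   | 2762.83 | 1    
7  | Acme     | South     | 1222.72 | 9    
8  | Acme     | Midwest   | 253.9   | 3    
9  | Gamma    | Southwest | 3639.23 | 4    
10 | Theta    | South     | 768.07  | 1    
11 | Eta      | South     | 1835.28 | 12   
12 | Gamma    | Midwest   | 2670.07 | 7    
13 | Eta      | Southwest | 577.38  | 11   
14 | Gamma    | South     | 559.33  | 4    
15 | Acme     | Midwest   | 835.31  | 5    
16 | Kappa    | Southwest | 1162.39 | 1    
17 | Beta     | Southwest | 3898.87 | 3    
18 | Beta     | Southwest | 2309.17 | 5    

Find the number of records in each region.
SELECT region, COUNT(*) as count
FROM orders
GROUP BY region

Result:
  Midwest: 6
  South: 6
  Southwest: 6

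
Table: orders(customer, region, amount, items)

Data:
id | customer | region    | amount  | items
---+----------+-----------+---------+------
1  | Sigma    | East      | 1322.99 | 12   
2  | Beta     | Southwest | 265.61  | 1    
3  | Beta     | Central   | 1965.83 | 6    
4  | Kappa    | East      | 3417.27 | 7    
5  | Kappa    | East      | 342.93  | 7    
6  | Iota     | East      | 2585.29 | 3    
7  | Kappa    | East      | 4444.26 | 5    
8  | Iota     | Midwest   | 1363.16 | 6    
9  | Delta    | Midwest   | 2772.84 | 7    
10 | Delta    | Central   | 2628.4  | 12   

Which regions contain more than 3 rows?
SELECT region, COUNT(*) as cnt
FROM orders
GROUP BY region
HAVING COUNT(*) > 3

Result:
  East: 5

Note: HAVING filters groups after aggregation, WHERE filters rows before.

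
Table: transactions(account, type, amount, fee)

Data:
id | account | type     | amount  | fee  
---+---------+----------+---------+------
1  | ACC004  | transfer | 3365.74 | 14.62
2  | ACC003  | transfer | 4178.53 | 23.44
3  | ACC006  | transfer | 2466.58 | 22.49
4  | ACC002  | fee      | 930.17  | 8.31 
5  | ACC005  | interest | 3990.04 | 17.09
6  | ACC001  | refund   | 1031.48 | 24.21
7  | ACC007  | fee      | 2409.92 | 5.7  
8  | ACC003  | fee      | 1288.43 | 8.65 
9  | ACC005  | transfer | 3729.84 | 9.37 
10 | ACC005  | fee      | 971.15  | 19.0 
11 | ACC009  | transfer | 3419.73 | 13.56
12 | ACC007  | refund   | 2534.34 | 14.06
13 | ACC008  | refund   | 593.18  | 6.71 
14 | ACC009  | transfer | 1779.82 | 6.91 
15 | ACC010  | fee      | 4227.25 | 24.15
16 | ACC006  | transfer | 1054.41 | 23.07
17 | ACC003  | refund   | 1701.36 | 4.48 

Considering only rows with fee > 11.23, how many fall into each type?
SELECT type, COUNT(*)
FROM transactions
WHERE fee > 11.23
GROUP BY type

Note: WHERE filters rows before grouping.

Result:
  fee: 2
  interest: 1
  refund: 2
  transfer: 5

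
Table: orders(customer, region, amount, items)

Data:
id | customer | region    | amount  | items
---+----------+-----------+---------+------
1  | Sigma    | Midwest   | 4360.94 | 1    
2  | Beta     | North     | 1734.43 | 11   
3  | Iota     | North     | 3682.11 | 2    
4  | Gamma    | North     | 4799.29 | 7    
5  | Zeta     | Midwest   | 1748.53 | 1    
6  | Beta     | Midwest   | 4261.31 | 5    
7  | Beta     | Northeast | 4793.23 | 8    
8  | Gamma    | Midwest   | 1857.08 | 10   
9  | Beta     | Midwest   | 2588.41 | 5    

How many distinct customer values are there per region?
SELECT region, COUNT(DISTINCT customer)
FROM orders
GROUP BY region

Result:
  Midwest: 4 distinct
  North: 3 distinct
  Northeast: 1 distinct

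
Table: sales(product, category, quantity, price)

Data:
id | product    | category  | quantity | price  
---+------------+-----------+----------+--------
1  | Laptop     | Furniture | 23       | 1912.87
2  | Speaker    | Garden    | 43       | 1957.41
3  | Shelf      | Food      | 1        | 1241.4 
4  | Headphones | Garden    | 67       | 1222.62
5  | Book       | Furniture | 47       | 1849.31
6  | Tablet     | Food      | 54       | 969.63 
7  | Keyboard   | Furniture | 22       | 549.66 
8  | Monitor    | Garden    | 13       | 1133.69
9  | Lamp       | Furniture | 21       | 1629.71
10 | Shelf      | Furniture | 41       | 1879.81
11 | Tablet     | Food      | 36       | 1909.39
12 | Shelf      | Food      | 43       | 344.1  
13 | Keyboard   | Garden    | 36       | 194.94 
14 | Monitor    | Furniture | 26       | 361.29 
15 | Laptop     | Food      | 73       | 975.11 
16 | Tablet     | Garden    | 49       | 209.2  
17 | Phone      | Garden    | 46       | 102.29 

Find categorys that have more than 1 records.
SELECT category, COUNT(*) as cnt
FROM sales
GROUP BY category
HAVING COUNT(*) > 1

Result:
  Food: 5
  Furniture: 6
  Garden: 6

Note: HAVING filters groups after aggregation, WHERE filters rows before.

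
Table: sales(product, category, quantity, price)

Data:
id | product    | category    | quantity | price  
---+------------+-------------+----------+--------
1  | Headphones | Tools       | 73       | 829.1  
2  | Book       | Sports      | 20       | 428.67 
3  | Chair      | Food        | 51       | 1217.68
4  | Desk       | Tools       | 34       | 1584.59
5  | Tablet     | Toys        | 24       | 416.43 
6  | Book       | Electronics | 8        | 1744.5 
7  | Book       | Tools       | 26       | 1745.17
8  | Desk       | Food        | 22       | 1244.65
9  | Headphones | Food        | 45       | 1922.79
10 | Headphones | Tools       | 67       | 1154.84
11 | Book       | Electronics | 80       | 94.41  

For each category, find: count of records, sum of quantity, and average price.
SELECT category,
       COUNT(*) as cnt,
       SUM(quantity) as total_quantity,
       AVG(price) as avg_price
FROM sales
GROUP BY category

Result:
  Electronics: 2 records, 88 total quantity, 919.46 avg price
  Food: 3 records, 118 total quantity, 1461.71 avg price
  Sports: 1 records, 20 total quantity, 428.67 avg price
  Tools: 4 records, 200 total quantity, 1328.43 avg price
  Toys: 1 records, 24 total quantity, 416.43 avg price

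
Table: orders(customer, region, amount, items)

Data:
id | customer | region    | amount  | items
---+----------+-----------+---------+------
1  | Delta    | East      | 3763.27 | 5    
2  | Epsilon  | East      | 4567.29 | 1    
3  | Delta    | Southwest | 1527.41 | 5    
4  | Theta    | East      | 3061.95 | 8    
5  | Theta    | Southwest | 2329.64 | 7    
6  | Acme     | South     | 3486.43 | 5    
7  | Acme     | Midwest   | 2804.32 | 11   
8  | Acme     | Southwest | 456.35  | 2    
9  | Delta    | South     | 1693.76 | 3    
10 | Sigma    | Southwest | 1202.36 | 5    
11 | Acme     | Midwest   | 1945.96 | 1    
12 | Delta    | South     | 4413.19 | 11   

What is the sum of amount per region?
SELECT region, SUM(amount) as result
FROM orders
GROUP BY region

Result:
  East: 11392.51
  Midwest: 4750.28
  South: 9593.38
  Southwest: 5515.76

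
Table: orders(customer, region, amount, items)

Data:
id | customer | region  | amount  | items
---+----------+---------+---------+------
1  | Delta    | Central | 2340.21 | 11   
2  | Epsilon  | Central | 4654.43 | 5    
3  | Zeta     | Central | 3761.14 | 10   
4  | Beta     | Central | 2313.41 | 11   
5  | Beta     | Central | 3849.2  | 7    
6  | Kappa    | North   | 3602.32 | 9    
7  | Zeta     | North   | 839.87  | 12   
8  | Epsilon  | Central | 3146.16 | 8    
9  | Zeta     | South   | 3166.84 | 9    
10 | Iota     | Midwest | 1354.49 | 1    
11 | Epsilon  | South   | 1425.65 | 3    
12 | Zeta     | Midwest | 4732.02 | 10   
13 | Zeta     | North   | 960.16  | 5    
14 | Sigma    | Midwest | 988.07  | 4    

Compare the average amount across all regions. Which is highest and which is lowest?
SELECT region, AVG(amount)
FROM orders
GROUP BY region
ORDER BY AVG(amount)

All groups:
  North: 1800.78
  South: 2296.25
  Midwest: 2358.19
  Central: 3344.09

Highest: Central (3344.09)
Lowest: North (1800.78)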